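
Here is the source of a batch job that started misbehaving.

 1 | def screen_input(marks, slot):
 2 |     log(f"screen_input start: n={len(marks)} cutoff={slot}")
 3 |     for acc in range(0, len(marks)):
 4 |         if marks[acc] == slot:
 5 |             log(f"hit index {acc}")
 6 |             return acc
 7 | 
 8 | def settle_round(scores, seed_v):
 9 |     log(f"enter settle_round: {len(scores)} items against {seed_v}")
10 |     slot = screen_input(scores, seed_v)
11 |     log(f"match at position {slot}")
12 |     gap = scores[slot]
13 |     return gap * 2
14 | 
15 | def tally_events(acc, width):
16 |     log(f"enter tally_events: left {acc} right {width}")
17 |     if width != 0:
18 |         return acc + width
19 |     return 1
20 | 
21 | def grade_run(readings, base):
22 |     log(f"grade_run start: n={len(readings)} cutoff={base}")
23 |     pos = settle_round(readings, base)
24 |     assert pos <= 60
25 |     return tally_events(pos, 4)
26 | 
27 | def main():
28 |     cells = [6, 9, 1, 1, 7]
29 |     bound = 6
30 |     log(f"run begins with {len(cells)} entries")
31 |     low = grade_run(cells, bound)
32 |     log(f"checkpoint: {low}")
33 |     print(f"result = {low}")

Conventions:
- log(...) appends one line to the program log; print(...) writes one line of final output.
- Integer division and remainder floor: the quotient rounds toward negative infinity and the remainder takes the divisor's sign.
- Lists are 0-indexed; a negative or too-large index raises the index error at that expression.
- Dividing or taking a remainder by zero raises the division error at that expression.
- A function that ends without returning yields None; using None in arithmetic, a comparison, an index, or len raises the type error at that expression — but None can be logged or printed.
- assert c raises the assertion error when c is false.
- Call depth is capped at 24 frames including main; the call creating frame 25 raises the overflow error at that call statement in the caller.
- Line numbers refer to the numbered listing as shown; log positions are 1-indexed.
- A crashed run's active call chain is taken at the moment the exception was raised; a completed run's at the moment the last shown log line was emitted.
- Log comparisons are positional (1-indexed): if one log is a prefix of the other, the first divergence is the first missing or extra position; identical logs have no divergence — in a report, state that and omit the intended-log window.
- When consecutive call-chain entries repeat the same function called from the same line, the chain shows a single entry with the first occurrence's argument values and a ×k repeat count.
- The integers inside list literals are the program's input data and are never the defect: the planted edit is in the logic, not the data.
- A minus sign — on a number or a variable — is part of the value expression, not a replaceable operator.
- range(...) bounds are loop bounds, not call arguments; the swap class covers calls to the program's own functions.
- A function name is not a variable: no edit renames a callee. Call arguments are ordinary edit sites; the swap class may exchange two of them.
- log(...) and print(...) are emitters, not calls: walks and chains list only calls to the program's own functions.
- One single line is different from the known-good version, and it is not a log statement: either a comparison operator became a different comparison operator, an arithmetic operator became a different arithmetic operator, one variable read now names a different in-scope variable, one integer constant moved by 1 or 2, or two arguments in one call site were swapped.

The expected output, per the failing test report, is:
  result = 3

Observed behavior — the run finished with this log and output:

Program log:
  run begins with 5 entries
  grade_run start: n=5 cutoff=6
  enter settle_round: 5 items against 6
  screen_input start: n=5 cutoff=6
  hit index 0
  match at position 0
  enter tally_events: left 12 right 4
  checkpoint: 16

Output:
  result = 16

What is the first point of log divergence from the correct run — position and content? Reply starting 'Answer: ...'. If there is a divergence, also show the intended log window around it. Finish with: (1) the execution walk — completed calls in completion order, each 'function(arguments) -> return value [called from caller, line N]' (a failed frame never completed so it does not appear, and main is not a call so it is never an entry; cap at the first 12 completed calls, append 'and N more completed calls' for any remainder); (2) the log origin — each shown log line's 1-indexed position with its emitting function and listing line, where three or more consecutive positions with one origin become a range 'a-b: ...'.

Answer: position 8 — shown 'checkpoint: 16', intended 'checkpoint: 3'.
Intended log window:
  6: match at position 0
  7: enter tally_events: left 12 right 4
  8: checkpoint: 3
Execution walk:
  screen_input([6, 9, 1, 1, 7], 6) -> 0  [called from settle_round, line 10]
  settle_round([6, 9, 1, 1, 7], 6) -> 12  [called from grade_run, line 23]
  tally_events(12, 4) -> 16  [called from grade_run, line 25]
  grade_run([6, 9, 1, 1, 7], 6) -> 16  [called from main, line 31]
Origin of each log line:
  1: from main, line 30
  2: from grade_run, line 22
  3: from settle_round, line 9
  4: from screen_input, line 2
  5: from screen_input, line 5
  6: from settle_round, line 11
  7: from tally_events, line 16
  8: from main, line 32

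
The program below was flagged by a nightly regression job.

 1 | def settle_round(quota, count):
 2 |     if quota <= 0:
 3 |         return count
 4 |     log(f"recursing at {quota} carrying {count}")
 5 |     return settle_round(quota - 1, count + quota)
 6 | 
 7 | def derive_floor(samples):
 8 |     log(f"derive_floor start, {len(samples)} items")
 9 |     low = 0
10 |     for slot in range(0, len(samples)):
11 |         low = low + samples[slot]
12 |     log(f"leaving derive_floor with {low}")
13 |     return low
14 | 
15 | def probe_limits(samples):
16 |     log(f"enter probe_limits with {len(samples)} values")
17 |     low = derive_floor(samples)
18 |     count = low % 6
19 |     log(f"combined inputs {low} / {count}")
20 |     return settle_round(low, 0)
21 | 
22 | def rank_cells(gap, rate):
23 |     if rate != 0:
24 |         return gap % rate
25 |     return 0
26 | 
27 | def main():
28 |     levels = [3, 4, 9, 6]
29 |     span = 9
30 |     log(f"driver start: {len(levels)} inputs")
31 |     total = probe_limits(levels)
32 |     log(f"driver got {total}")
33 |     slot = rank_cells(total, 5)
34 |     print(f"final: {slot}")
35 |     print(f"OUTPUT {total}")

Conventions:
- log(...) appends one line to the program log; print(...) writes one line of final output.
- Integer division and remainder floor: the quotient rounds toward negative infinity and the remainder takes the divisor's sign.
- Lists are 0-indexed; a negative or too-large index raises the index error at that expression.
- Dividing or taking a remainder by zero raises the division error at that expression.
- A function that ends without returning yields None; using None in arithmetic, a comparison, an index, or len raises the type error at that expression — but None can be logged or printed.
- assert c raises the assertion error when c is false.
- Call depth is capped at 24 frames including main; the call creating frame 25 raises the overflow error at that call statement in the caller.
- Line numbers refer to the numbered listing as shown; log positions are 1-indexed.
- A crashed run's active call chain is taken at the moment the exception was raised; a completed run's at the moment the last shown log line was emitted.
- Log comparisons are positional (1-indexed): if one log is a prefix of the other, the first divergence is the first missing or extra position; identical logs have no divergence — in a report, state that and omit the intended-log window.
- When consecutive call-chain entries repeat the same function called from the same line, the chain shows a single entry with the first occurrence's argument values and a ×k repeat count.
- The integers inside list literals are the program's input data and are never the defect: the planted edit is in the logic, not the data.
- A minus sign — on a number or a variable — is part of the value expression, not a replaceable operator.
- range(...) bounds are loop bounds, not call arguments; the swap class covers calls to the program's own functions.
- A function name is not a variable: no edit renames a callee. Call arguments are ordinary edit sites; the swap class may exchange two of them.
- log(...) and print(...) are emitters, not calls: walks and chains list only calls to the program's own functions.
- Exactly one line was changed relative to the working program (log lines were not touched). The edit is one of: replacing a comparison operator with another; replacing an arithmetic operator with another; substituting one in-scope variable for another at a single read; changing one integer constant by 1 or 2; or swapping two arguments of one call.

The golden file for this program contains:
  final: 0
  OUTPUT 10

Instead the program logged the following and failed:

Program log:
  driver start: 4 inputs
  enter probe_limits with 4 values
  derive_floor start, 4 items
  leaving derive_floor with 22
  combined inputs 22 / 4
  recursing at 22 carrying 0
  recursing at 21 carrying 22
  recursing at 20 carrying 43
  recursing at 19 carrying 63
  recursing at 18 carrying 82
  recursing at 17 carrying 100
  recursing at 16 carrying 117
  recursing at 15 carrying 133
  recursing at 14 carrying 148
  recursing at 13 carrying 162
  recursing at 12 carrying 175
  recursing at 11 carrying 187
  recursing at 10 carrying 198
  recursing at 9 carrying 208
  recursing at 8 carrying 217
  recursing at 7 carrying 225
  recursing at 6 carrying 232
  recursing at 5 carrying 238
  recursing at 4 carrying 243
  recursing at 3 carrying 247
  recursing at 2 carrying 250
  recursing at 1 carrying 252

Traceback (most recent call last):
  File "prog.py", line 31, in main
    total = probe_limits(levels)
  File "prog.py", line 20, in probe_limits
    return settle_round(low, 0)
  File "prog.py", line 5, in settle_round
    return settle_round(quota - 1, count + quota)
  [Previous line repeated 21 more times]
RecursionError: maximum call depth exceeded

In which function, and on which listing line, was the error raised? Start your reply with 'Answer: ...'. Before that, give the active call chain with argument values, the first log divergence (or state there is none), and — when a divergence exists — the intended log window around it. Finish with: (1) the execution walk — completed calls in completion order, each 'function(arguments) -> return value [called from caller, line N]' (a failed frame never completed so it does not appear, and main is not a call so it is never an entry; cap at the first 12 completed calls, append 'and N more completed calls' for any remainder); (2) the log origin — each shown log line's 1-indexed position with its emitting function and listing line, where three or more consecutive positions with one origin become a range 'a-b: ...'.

Answer: the error was raised in settle_round, line 5.
The tell: Position 6 is the first bad log line: 'recursing at 22 carrying 0' should read 'recursing at 4 carrying 0'.
Call chain: main -> probe_limits([3, 4, 9, 6]) (called at line 31) -> settle_round(22, 0) (called at line 20) -> settle_round(21, 22) (called at line 5) ×21.
First divergence: position 6 — shown 'recursing at 22 carrying 0', intended 'recursing at 4 carrying 0'.
Intended log window:
  4: leaving derive_floor with 22
  5: combined inputs 22 / 4
  6: recursing at 4 carrying 0
  7: recursing at 3 carrying 4
Execution walk:
  derive_floor([3, 4, 9, 6]) -> 22  [called from probe_limits, line 17]
Log line origins:
  1: emitted by main (line 30)
  2: emitted by probe_limits (line 16)
  3: emitted by derive_floor (line 8)
  4: emitted by derive_floor (line 12)
  5: emitted by probe_limits (line 19)
  6-27: emitted by settle_round (line 4)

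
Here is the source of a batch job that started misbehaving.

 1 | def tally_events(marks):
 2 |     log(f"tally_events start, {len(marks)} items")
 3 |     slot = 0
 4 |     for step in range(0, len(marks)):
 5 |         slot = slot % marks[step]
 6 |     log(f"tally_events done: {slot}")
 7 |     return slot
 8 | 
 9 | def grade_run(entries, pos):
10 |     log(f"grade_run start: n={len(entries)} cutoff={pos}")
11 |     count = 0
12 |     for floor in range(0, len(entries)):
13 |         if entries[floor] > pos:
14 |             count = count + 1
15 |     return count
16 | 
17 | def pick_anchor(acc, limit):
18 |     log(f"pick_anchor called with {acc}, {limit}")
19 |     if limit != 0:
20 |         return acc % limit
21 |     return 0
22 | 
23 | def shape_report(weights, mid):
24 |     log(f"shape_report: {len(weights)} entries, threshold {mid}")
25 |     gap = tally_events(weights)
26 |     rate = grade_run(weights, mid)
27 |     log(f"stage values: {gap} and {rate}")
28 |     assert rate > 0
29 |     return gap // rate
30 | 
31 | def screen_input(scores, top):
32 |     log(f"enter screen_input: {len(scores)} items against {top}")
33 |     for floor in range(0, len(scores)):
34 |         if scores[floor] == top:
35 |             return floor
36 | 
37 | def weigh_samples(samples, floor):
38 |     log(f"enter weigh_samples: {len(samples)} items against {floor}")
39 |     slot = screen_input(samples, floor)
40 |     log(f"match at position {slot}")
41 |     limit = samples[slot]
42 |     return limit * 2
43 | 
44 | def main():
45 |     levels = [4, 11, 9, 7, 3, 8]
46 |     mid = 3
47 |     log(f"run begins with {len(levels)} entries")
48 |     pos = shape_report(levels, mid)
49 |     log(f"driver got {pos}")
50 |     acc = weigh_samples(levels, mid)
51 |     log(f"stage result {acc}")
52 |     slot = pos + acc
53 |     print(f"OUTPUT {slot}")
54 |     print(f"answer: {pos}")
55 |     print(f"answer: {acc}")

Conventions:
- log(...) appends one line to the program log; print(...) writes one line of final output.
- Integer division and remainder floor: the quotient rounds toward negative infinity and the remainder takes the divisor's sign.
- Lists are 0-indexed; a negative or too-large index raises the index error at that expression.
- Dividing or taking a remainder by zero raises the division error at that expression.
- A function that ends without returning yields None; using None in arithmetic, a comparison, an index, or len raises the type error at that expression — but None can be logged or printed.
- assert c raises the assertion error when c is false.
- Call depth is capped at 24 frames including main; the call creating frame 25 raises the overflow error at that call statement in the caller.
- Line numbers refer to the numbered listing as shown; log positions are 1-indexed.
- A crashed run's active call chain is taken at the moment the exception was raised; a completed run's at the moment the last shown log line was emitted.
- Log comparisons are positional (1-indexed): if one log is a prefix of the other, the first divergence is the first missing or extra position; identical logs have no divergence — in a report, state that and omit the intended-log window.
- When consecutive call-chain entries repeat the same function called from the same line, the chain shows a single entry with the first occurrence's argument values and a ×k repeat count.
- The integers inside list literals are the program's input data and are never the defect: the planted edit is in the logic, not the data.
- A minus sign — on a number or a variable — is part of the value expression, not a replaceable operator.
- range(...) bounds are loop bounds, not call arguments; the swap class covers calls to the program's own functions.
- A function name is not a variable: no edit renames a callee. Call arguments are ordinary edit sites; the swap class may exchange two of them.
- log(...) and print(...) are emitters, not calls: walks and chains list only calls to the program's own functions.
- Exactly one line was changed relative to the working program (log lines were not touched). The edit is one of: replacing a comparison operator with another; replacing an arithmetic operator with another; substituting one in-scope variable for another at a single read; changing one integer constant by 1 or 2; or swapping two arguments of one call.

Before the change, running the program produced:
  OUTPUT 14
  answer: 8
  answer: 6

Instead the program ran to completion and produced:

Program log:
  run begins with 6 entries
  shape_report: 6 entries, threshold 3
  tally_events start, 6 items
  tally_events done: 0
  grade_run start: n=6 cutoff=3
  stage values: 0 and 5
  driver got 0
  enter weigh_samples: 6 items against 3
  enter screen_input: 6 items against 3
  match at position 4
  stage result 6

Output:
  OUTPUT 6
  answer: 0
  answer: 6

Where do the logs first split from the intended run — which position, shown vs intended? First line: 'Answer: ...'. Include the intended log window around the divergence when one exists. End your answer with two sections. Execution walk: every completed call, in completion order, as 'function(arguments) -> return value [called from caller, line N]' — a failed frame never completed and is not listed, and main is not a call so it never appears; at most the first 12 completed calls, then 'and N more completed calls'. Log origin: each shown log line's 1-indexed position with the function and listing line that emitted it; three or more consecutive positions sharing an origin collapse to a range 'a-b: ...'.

Answer: at position 4 the run shows 'tally_events done: 0' where the working version logs 'tally_events done: 42'.
Intended log window:
  2: shape_report: 6 entries, threshold 3
  3: tally_events start, 6 items
  4: tally_events done: 42
  5: grade_run start: n=6 cutoff=3
Execution walk:
  tally_events([4, 11, 9, 7, 3, 8]) -> 0  [called from shape_report, line 25]
  grade_run([4, 11, 9, 7, 3, 8], 3) -> 5  [called from shape_report, line 26]
  shape_report([4, 11, 9, 7, 3, 8], 3) -> 0  [called from main, line 48]
  screen_input([4, 11, 9, 7, 3, 8], 3) -> 4  [called from weigh_samples, line 39]
  weigh_samples([4, 11, 9, 7, 3, 8], 3) -> 6  [called from main, line 50]
Log origins:
  1: from main, line 47
  2: from shape_report, line 24
  3: from tally_events, line 2
  4: from tally_events, line 6
  5: from grade_run, line 10
  6: from shape_report, line 27
  7: from main, line 49
  8: from weigh_samples, line 38
  9: from screen_input, line 32
  10: from weigh_samples, line 40
  11: from main, line 51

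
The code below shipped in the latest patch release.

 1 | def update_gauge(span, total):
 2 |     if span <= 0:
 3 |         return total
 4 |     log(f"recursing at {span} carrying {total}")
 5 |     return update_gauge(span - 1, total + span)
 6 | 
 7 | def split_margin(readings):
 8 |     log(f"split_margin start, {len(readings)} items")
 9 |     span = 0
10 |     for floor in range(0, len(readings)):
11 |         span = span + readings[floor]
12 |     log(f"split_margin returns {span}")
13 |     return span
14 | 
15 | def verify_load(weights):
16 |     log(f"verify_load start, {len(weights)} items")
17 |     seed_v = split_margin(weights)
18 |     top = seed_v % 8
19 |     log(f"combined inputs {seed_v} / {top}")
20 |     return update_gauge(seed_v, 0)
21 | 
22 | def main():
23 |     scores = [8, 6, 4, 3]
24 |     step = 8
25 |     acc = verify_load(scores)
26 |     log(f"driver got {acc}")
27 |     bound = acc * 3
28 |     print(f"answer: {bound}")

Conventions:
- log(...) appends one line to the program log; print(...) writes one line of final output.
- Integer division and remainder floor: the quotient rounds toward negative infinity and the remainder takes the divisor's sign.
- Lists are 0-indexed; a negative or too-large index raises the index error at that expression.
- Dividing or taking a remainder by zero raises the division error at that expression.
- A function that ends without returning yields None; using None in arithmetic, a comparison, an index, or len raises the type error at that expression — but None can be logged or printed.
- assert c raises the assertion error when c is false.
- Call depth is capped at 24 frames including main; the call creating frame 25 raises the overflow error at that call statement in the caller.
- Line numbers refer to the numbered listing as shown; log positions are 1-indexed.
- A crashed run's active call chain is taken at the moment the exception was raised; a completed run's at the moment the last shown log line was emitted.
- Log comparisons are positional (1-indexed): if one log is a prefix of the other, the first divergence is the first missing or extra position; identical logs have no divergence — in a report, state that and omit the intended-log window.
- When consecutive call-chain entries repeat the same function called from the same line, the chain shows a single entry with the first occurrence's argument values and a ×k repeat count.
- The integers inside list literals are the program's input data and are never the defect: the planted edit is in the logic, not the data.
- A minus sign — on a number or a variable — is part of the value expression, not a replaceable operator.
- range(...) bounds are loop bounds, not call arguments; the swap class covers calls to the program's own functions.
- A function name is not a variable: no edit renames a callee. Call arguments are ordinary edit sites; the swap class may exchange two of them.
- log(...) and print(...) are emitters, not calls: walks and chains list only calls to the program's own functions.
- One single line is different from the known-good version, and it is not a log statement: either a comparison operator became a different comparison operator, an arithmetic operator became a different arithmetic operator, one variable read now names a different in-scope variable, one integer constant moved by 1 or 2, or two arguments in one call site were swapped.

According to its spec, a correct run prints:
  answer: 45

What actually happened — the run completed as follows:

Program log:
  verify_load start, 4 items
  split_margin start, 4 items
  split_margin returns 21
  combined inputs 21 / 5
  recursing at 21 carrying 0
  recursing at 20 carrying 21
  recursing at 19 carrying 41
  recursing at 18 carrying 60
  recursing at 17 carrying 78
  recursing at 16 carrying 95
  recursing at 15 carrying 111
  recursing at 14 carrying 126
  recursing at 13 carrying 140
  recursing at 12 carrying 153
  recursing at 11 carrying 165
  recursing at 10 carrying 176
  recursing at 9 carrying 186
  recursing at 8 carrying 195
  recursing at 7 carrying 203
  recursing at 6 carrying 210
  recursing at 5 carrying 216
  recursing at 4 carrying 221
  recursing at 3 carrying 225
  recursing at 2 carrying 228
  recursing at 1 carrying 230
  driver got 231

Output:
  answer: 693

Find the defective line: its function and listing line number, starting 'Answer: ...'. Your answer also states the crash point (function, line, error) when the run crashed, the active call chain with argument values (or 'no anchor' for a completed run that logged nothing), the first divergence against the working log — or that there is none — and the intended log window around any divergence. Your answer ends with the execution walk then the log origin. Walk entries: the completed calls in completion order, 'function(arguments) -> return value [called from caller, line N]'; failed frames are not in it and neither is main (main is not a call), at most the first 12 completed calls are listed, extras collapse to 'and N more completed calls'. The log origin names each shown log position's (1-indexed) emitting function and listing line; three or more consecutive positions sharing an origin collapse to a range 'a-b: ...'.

Answer: the defect is in verify_load at line 20.
Key observation: At log position 5 the runs split — shown 'recursing at 21 carrying 0', but the working version logs 'recursing at 5 carrying 0'.
Call chain: main.
First divergence: position 5; shown 'recursing at 21 carrying 0' vs intended 'recursing at 5 carrying 0'.
Intended log window:
  3: split_margin returns 21
  4: combined inputs 21 / 5
  5: recursing at 5 carrying 0
  6: recursing at 4 carrying 5
Execution walk:
  split_margin([8, 6, 4, 3]) -> 21  [called from verify_load, line 17]
  update_gauge(0, 231) -> 231  [called from update_gauge, line 5]
  update_gauge(1, 230) -> 231  [called from update_gauge, line 5]
  update_gauge(2, 228) -> 231  [called from update_gauge, line 5]
  update_gauge(3, 225) -> 231  [called from update_gauge, line 5]
  update_gauge(4, 221) -> 231  [called from update_gauge, line 5]
  update_gauge(5, 216) -> 231  [called from update_gauge, line 5]
  update_gauge(6, 210) -> 231  [called from update_gauge, line 5]
  update_gauge(7, 203) -> 231  [called from update_gauge, line 5]
  update_gauge(8, 195) -> 231  [called from update_gauge, line 5]
  update_gauge(9, 186) -> 231  [called from update_gauge, line 5]
  update_gauge(10, 176) -> 231  [called from update_gauge, line 5]
  ... and 12 more completed calls
Log origins:
  1: logged in verify_load at line 16
  2: logged in split_margin at line 8
  3: logged in split_margin at line 12
  4: logged in verify_load at line 19
  5-25: logged in update_gauge at line 4
  26: logged in main at line 26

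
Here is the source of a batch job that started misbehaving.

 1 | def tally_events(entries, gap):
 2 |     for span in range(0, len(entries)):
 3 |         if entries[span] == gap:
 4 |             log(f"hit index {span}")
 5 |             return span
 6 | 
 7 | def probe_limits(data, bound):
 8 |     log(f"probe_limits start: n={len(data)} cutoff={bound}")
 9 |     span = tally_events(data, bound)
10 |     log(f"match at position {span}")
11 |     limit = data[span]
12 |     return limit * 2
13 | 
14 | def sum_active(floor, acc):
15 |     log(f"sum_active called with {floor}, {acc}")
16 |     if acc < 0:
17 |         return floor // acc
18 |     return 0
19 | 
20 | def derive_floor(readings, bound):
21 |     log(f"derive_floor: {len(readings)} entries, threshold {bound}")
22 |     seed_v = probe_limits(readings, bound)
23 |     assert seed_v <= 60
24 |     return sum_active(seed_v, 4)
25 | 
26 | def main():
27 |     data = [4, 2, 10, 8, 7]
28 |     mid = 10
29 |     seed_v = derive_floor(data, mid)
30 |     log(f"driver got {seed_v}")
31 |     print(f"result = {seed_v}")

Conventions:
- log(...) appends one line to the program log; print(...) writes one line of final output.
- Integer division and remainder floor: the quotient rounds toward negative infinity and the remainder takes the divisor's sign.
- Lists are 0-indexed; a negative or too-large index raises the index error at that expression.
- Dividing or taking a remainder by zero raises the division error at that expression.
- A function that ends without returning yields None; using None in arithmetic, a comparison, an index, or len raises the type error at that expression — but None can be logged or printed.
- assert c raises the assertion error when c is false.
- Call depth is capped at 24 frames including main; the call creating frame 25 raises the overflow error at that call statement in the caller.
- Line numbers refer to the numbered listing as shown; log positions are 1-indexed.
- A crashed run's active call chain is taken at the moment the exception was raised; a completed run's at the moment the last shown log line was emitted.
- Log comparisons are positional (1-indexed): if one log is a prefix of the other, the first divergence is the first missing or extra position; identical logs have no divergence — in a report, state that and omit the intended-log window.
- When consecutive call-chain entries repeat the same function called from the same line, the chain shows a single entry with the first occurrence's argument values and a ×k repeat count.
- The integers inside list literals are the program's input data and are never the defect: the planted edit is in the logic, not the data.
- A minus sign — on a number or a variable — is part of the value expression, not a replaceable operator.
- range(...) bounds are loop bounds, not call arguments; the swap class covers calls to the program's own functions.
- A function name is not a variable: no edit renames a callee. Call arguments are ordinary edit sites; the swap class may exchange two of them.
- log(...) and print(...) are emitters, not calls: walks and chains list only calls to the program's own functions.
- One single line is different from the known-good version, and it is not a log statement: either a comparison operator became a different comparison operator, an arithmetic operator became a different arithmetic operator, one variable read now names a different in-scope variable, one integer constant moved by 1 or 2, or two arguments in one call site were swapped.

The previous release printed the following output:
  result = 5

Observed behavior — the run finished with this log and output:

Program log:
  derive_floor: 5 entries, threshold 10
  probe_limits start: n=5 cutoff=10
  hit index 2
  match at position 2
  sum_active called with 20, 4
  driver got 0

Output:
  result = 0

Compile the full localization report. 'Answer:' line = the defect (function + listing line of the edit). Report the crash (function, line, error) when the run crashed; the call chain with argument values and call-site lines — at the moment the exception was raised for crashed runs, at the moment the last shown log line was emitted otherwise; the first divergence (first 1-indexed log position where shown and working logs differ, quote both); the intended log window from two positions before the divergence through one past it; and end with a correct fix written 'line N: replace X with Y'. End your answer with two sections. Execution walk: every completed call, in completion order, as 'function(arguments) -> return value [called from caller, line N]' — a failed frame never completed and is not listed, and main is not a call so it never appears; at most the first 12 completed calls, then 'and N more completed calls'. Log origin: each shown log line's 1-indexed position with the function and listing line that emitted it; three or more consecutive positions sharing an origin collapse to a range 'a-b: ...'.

Answer: the defect is in sum_active at line 16.
Key fact: At log position 6 the runs split — shown 'driver got 0', but the working version logs 'driver got 5'.
Call chain: main.
First divergence: position 6; shown 'driver got 0' vs intended 'driver got 5'.
Intended log window:
  4: match at position 2
  5: sum_active called with 20, 4
  6: driver got 5
Execution walk:
  tally_events([4, 2, 10, 8, 7], 10) -> 2  [called from probe_limits, line 9]
  probe_limits([4, 2, 10, 8, 7], 10) -> 20  [called from derive_floor, line 22]
  sum_active(20, 4) -> 0  [called from derive_floor, line 24]
  derive_floor([4, 2, 10, 8, 7], 10) -> 0  [called from main, line 29]
Origin of each log line:
  1 — derive_floor, line 21
  2 — probe_limits, line 8
  3 — tally_events, line 4
  4 — probe_limits, line 10
  5 — sum_active, line 15
  6 — main, line 30
A correct fix: line 16: replace `<` with `!=`.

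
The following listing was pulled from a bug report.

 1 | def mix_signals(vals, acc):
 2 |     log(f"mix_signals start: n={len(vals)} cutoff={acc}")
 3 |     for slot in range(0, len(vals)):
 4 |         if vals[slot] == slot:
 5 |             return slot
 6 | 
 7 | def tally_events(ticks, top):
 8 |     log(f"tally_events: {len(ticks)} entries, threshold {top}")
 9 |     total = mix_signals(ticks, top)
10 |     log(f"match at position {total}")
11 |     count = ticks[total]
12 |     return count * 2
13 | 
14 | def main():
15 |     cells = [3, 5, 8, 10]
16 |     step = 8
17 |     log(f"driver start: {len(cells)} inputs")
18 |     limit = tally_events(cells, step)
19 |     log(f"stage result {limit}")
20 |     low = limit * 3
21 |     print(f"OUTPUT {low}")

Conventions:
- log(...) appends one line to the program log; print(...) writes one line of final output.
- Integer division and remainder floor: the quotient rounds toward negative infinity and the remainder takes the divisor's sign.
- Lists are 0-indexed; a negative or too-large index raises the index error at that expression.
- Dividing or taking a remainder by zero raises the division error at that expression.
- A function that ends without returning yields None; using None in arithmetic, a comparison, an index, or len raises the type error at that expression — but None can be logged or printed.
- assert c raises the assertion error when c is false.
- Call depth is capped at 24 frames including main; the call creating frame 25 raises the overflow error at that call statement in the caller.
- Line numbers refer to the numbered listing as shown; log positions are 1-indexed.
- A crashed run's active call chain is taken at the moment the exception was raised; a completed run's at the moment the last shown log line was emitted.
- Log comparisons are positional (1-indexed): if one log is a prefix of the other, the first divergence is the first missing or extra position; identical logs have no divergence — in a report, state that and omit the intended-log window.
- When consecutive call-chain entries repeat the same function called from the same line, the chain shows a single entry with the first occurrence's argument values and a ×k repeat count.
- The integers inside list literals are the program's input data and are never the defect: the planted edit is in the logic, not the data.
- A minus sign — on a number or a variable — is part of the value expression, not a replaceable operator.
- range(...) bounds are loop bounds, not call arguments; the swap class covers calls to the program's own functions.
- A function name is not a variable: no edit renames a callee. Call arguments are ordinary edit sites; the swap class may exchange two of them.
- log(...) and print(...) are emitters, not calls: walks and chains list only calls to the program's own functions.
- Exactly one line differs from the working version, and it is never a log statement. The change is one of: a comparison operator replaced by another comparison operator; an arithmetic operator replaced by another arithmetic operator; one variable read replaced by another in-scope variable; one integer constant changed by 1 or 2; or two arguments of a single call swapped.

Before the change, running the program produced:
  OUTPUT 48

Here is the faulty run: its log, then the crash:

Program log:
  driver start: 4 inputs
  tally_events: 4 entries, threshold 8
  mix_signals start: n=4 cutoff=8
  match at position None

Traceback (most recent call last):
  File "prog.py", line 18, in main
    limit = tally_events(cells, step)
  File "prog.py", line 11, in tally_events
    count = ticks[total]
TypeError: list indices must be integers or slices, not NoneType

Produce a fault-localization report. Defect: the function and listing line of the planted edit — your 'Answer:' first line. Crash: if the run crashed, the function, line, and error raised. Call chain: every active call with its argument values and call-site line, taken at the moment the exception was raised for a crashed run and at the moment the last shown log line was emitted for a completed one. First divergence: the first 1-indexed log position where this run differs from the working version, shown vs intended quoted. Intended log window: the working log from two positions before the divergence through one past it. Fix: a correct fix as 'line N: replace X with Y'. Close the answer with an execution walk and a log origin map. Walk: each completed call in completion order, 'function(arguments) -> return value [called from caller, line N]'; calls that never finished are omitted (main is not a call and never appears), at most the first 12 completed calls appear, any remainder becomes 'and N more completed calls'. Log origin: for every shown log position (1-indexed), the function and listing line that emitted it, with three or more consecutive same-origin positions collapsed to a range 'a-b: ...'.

Answer: the defect is in mix_signals at line 4.
Key fact: Everything matches until log position 4, which reads 'match at position None' in place of 'match at position 2'.
Crash: tally_events, line 11, TypeError.
Call chain: main -> tally_events([3, 5, 8, 10], 8) (called at line 18).
First divergence: at position 4 the run shows 'match at position None' where the working version logs 'match at position 2'.
Intended log window:
  2: tally_events: 4 entries, threshold 8
  3: mix_signals start: n=4 cutoff=8
  4: match at position 2
  5: stage result 16
Execution walk:
  mix_signals([3, 5, 8, 10], 8) -> None  [called from tally_events, line 9]
Origin of each log line:
  1: emitted by main (line 17)
  2: emitted by tally_events (line 8)
  3: emitted by mix_signals (line 2)
  4: emitted by tally_events (line 10)
A correct fix: line 4: replace `vals[slot] == slot` with `vals[slot] == acc`.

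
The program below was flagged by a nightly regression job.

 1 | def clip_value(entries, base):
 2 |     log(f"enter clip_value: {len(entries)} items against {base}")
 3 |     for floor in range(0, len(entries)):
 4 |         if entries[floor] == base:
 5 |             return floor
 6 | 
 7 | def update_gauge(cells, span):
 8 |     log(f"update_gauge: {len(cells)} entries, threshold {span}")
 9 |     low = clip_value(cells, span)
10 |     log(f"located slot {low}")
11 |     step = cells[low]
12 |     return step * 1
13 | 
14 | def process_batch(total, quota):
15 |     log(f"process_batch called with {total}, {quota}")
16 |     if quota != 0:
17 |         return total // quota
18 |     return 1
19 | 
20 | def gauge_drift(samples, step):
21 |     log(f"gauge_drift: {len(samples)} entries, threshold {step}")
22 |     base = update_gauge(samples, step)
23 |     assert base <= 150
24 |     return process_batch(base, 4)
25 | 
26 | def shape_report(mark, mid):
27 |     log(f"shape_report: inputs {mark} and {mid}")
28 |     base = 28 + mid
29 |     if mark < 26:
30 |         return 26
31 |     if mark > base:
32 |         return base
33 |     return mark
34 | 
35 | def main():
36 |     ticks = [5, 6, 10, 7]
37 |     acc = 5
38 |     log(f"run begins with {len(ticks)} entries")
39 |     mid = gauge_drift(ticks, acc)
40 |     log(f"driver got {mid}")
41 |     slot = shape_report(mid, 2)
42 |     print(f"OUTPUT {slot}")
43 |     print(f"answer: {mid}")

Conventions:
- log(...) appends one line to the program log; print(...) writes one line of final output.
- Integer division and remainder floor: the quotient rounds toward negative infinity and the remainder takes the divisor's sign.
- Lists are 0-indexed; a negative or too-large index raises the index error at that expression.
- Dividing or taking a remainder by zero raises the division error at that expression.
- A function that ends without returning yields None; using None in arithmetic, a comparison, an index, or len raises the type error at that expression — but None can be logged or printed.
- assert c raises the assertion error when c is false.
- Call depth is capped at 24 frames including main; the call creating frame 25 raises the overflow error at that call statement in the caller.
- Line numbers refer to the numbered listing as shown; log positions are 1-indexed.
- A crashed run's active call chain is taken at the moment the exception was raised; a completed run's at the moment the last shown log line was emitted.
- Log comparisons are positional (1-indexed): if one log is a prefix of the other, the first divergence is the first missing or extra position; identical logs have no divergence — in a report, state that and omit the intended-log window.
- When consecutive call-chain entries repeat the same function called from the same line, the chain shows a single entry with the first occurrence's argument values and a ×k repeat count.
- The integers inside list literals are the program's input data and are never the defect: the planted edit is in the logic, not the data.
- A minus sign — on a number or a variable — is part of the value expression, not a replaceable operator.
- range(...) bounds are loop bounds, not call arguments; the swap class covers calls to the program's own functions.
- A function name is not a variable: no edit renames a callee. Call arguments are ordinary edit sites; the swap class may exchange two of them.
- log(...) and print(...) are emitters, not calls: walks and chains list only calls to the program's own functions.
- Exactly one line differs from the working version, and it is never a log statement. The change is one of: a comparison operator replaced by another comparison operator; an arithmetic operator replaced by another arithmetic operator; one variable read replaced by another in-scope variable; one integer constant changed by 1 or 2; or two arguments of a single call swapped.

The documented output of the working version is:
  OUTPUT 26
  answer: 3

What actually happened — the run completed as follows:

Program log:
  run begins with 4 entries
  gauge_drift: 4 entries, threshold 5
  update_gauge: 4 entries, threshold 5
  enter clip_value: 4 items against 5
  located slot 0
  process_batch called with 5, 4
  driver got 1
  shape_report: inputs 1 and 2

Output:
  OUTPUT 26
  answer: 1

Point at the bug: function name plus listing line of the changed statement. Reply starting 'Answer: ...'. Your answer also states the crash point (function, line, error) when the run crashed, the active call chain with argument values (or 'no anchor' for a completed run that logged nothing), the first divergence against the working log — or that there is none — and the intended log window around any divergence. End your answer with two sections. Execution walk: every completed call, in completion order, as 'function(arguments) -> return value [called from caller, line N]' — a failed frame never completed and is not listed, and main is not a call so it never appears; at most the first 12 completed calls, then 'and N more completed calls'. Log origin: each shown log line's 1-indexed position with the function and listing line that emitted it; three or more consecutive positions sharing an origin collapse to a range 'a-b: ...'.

Answer: the defect is in update_gauge at line 12.
Key fact: Everything matches until log position 6, which reads 'process_batch called with 5, 4' in place of 'process_batch called with 15, 4'.
Call chain: main -> shape_report(1, 2) (called at line 41).
First divergence: at position 6 the run shows 'process_batch called with 5, 4' where the working version logs 'process_batch called with 15, 4'.
Intended log window:
  4: enter clip_value: 4 items against 5
  5: located slot 0
  6: process_batch called with 15, 4
  7: driver got 3
Execution walk:
  clip_value([5, 6, 10, 7], 5) -> 0  [called from update_gauge, line 9]
  update_gauge([5, 6, 10, 7], 5) -> 5  [called from gauge_drift, line 22]
  process_batch(5, 4) -> 1  [called from gauge_drift, line 24]
  gauge_drift([5, 6, 10, 7], 5) -> 1  [called from main, line 39]
  shape_report(1, 2) -> 26  [called from main, line 41]
Log origin:
  1: logged in main at line 38
  2: logged in gauge_drift at line 21
  3: logged in update_gauge at line 8
  4: logged in clip_value at line 2
  5: logged in update_gauge at line 10
  6: logged in process_batch at line 15
  7: logged in main at line 40
  8: logged in shape_report at line 27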